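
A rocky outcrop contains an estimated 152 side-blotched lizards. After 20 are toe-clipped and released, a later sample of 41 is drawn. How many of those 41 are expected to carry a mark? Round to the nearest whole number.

expected recaptures ≈ 5

The marked fraction of the population is 20/152, so in a sample of 41 expect C·(M/N) marked.
E[R] = 20 × 41 / 152 = 820 / 152 ≈ 5.4 → 5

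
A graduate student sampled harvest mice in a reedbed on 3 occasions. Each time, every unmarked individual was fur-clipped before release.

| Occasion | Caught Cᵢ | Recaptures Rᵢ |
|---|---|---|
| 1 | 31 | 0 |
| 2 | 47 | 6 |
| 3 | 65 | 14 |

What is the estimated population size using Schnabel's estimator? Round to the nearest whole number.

Marked at large before each occasion: Mᵢ = Σⱼ<ᵢ (Cⱼ − Rⱼ) → M1=0, M2=31, M3=72
Σ MᵢCᵢ = 0·31 + 31·47 + 72·65 = 0 + 1457 + 4680 = 6137
Σ Rᵢ = 0 + 6 + 14 = 20
N̂ = 6137 / 20 ≈ 306.9 → 307

N ≈ 307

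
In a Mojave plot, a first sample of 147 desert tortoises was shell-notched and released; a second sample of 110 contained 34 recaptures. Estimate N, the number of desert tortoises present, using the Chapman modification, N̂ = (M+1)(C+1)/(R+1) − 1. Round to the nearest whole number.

N ≈ 468

N̂ = (147+1)(110+1)/(34+1) − 1 = 148·111/35 − 1
= 16428/35 − 1 ≈ 469.4 − 1 ≈ 468.4 → 468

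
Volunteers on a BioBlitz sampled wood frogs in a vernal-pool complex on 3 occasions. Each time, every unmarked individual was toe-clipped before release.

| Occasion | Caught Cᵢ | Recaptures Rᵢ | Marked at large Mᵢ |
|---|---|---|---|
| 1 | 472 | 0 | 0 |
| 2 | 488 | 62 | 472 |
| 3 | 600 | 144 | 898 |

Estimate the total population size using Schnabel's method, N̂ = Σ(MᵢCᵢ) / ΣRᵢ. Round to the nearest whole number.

Σ MᵢCᵢ = 0·472 + 472·488 + 898·600 = 0 + 230336 + 538800 = 769136
Σ Rᵢ = 0 + 62 + 144 = 206
N̂ = 769136 / 206 ≈ 3733.7 → 3734

N ≈ 3734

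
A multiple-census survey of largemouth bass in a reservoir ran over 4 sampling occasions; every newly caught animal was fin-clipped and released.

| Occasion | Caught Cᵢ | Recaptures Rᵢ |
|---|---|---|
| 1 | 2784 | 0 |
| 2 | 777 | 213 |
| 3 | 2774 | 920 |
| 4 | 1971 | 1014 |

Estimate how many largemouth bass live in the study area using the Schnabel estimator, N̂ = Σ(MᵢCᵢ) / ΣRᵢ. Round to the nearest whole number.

Marked at large before each occasion: Mᵢ = Σⱼ<ᵢ (Cⱼ − Rⱼ) → M1=0, M2=2784, M3=3348, M4=5202
Σ MᵢCᵢ = 0·2784 + 2784·777 + 3348·2774 + 5202·1971 = 0 + 2163168 + 9287352 + 10253142 = 21703662
Σ Rᵢ = 0 + 213 + 920 + 1014 = 2147
N̂ = 21703662 / 2147 ≈ 10108.8 → 10109

N ≈ 10,109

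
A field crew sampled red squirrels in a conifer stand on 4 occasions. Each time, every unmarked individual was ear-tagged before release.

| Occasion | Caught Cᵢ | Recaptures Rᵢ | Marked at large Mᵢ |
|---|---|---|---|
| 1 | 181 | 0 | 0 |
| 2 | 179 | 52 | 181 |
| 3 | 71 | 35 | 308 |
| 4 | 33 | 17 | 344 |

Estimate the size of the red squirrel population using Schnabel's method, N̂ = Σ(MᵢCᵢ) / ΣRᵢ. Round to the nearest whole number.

Σ MᵢCᵢ = 0·181 + 181·179 + 308·71 + 344·33 = 0 + 32399 + 21868 + 11352 = 65619
Σ Rᵢ = 0 + 52 + 35 + 17 = 104
N̂ = 65619 / 104 ≈ 631.0 → 631

N ≈ 631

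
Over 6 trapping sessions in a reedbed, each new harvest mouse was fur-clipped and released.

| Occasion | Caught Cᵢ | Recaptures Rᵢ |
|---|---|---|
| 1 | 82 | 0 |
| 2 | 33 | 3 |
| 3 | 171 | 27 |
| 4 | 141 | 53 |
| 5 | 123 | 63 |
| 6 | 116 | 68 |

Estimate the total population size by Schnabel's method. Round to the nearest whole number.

N ≈ 688

Marked at large before each occasion: Mᵢ = Σⱼ<ᵢ (Cⱼ − Rⱼ) → M1=0, M2=82, M3=112, M4=256, M5=344, M6=404
Σ MᵢCᵢ = 0·82 + 82·33 + 112·171 + 256·141 + 344·123 + 404·116 = 0 + 2706 + 19152 + 36096 + 42312 + 46864 = 147130
Σ Rᵢ = 0 + 3 + 27 + 53 + 63 + 68 = 214
N̂ = 147130 / 214 ≈ 687.5 → 688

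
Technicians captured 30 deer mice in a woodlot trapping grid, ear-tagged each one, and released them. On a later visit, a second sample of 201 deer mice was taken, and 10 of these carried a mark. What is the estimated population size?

N = 603

If marked individuals mix randomly, R/C ≈ M/N, giving N ≈ M·C/R.
N = (30 × 201) / 10 = 6030 / 10 = 603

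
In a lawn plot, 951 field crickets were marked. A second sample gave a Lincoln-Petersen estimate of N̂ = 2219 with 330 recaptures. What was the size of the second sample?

From N = M·C/R: C = N·R / M = 2219·330 / 951 = 732270 / 951 = 770.

C = 770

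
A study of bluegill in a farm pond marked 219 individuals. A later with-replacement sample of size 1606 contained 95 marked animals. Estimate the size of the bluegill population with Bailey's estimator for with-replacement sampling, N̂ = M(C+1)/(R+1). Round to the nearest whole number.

N̂ = 219·(1606+1)/(95+1) = 219·1607/96 = 351933/96 ≈ 3666.0 → 3666

N ≈ 3666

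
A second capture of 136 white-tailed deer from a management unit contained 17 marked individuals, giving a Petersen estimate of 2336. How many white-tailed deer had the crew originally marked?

From N = M·C/R: M = N·R / C = 2336·17 / 136 = 39712 / 136 = 292.

M = 292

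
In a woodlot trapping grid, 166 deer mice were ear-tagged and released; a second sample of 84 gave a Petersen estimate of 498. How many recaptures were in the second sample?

R = 28

From N = M·C/R: R = M·C / N = 166·84 / 498 = 13944 / 498 = 28.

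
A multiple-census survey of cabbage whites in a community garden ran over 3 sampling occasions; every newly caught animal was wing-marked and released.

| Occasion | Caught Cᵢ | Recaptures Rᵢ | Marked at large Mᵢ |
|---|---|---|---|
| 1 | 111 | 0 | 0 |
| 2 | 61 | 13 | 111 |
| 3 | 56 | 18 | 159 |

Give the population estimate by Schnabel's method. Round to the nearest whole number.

N ≈ 506

Σ MᵢCᵢ = 0·111 + 111·61 + 159·56 = 0 + 6771 + 8904 = 15675
Σ Rᵢ = 0 + 13 + 18 = 31
N̂ = 15675 / 31 ≈ 505.6 → 506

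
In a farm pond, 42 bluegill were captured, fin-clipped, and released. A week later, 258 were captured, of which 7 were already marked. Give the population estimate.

N = (42 × 258) / 7 = 10836 / 7 = 1548

N = 1548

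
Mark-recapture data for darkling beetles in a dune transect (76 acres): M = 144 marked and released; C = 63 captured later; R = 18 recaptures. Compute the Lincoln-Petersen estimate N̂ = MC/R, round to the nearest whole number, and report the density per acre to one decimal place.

density ≈ 6.6 darkling beetles per acre

N̂ = 144·63/18 = 9072/18 = 504
Density = N̂ / area = 504 / 76 ≈ 6.63 → 6.6 per acre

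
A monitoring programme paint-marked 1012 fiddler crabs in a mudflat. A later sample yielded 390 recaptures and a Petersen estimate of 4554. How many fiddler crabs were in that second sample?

C = 1755

From N = M·C/R: C = N·R / M = 4554·390 / 1012 = 1776060 / 1012 = 1755.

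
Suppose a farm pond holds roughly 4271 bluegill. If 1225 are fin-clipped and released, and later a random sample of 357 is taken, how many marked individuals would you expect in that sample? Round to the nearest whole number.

Expected recaptures E[R] = M·C / N.
E[R] = 1225 × 357 / 4271 = 437325 / 4271 ≈ 102.4 → 102

expected recaptures ≈ 102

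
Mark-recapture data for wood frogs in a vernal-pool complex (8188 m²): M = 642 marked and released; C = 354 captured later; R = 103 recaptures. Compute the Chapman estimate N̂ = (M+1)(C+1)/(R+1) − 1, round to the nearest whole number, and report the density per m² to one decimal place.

density ≈ 0.3 wood frogs per m²

N̂ = 643·355/104 − 1 = 228265/104 − 1 ≈ 2193.9 → 2194
Density = N̂ / area = 2194 / 8188 ≈ 0.27 → 0.3 per m²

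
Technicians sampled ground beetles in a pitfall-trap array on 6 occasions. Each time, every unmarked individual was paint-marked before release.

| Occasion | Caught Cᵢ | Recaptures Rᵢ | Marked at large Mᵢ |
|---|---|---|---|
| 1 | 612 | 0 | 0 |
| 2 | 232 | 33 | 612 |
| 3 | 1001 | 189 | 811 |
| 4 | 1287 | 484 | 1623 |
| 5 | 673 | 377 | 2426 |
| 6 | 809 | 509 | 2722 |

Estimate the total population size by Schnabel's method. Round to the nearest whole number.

N ≈ 4320

Σ MᵢCᵢ = 0·612 + 612·232 + 811·1001 + 1623·1287 + 2426·673 + 2722·809 = 0 + 141984 + 811811 + 2088801 + 1632698 + 2202098 = 6877392
Σ Rᵢ = 0 + 33 + 189 + 484 + 377 + 509 = 1592
N̂ = 6877392 / 1592 ≈ 4320.0 → 4320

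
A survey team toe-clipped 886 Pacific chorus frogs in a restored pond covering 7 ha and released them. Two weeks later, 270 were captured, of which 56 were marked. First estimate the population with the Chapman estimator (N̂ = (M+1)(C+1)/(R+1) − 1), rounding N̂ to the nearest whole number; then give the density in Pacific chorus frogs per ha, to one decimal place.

density ≈ 602.3 Pacific chorus frogs per ha

N̂ = 887·271/57 − 1 = 240377/57 − 1 ≈ 4216.1 → 4216
Density = N̂ / area = 4216 / 7 ≈ 602.29 → 602.3 per ha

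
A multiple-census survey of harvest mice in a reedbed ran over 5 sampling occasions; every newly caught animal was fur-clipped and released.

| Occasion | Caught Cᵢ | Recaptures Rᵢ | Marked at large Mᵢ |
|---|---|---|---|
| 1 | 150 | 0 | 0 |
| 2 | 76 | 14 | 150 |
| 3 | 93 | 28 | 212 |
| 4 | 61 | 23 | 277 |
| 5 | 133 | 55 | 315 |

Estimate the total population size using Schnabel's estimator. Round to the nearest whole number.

Σ MᵢCᵢ = 0·150 + 150·76 + 212·93 + 277·61 + 315·133 = 0 + 11400 + 19716 + 16897 + 41895 = 89908
Σ Rᵢ = 0 + 14 + 28 + 23 + 55 = 120
N̂ = 89908 / 120 ≈ 749.2 → 749

N ≈ 749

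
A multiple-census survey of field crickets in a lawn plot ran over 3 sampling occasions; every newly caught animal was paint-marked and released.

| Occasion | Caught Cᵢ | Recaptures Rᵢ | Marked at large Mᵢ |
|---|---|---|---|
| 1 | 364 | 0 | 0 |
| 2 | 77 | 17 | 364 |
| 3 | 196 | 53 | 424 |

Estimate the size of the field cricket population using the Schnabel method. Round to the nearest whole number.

Σ MᵢCᵢ = 0·364 + 364·77 + 424·196 = 0 + 28028 + 83104 = 111132
Σ Rᵢ = 0 + 17 + 53 = 70
N̂ = 111132 / 70 ≈ 1587.6 → 1588

N ≈ 1588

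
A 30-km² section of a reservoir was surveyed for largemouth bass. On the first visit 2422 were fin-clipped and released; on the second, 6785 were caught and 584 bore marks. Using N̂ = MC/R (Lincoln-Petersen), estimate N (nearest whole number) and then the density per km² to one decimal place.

N̂ = 2422·6785/584 = 16433270/584 ≈ 28139.2 → 28139
Density = N̂ / area = 28139 / 30 ≈ 937.97 → 938.0 per km²

density ≈ 938.0 largemouth bass per km²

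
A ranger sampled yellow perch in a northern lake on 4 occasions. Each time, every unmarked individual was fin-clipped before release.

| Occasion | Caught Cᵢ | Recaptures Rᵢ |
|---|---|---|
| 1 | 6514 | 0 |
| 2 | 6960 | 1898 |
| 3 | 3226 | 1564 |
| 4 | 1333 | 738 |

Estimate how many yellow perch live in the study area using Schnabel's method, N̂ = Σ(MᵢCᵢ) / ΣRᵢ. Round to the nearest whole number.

Marked at large before each occasion: Mᵢ = Σⱼ<ᵢ (Cⱼ − Rⱼ) → M1=0, M2=6514, M3=11576, M4=13238
Σ MᵢCᵢ = 0·6514 + 6514·6960 + 11576·3226 + 13238·1333 = 0 + 45337440 + 37344176 + 17646254 = 100327870
Σ Rᵢ = 0 + 1898 + 1564 + 738 = 4200
N̂ = 100327870 / 4200 ≈ 23887.6 → 23888

N ≈ 23,888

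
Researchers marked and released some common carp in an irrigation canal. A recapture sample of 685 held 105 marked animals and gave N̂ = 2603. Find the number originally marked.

M = 399

From N = M·C/R: M = N·R / C = 2603·105 / 685 = 273315 / 685 = 399.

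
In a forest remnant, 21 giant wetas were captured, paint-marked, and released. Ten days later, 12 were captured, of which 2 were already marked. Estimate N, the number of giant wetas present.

Lincoln-Petersen assumes M/N = R/C, so N = M·C / R.
N = (21 × 12) / 2 = 252 / 2 = 126

N = 126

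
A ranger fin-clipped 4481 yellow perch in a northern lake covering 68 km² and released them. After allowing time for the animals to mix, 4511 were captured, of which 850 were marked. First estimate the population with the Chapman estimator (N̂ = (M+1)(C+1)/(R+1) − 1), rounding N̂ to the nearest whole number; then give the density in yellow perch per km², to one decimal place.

density ≈ 349.5 yellow perch per km²

N̂ = 4482·4512/851 − 1 = 20222784/851 − 1 ≈ 23762.6 → 23763
Density = N̂ / area = 23763 / 68 ≈ 349.46 → 349.5 per km²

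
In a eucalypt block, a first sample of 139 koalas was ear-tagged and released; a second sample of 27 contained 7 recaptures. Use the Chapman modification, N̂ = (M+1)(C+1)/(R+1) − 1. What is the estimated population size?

N = 489

N̂ = (139+1)(27+1)/(7+1) − 1 = 140·28/8 − 1
= 3920/8 − 1 = 490 − 1 = 489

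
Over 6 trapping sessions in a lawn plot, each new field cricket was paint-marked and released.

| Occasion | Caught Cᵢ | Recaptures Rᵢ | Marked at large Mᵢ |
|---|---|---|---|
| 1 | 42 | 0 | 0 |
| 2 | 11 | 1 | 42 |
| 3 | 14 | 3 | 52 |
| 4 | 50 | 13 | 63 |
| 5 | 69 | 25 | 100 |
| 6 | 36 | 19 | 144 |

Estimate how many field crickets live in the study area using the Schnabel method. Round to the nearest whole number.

Σ MᵢCᵢ = 0·42 + 42·11 + 52·14 + 63·50 + 100·69 + 144·36 = 0 + 462 + 728 + 3150 + 6900 + 5184 = 16424
Σ Rᵢ = 0 + 1 + 3 + 13 + 25 + 19 = 61
N̂ = 16424 / 61 ≈ 269.2 → 269

N ≈ 269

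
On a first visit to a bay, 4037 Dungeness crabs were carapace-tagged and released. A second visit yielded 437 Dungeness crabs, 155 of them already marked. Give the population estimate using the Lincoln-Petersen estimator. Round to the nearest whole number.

N ≈ 11,382

Lincoln-Petersen assumes M/N = R/C, so N = M·C / R.
N = (4037 × 437) / 155 = 1764169 / 155 ≈ 11381.7 → 11382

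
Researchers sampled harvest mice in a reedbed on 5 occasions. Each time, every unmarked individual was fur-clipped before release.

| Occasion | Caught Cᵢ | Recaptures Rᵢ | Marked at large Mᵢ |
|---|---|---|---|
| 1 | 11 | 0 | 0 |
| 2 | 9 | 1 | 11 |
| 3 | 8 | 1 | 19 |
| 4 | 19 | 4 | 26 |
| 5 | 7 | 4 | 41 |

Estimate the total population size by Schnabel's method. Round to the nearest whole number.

N ≈ 103

Σ MᵢCᵢ = 0·11 + 11·9 + 19·8 + 26·19 + 41·7 = 0 + 99 + 152 + 494 + 287 = 1032
Σ Rᵢ = 0 + 1 + 1 + 4 + 4 = 10
N̂ = 1032 / 10 ≈ 103.2 → 103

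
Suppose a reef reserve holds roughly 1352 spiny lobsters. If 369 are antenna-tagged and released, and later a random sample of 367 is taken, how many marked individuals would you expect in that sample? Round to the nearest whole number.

expected recaptures ≈ 100

Expected recaptures E[R] = M·C / N.
E[R] = 369 × 367 / 1352 = 135423 / 1352 ≈ 100.2 → 100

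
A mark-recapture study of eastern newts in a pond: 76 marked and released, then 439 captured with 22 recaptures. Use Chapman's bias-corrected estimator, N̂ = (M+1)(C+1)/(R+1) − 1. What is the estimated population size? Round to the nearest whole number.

N ≈ 1472

N̂ = (76+1)(439+1)/(22+1) − 1 = 77·440/23 − 1
= 33880/23 − 1 ≈ 1473.0 − 1 ≈ 1472.0 → 1472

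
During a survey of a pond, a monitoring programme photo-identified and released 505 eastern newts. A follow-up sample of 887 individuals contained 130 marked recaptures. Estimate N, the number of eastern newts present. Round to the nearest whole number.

N ≈ 3446

Lincoln-Petersen assumes M/N = R/C, so N = M·C / R.
N = (505 × 887) / 130 = 447935 / 130 ≈ 3445.7 → 3446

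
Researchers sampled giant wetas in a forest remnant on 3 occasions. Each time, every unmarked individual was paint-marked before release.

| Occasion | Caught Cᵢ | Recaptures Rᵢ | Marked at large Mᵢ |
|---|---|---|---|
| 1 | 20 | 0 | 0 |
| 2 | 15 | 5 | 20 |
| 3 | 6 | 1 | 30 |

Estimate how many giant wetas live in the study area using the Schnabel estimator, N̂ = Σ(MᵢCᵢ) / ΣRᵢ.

Σ MᵢCᵢ = 0·20 + 20·15 + 30·6 = 0 + 300 + 180 = 480
Σ Rᵢ = 0 + 5 + 1 = 6
N̂ = 480 / 6 = 80

N = 80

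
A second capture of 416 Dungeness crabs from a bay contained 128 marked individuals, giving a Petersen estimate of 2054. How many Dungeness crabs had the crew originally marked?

From N = M·C/R: M = N·R / C = 2054·128 / 416 = 262912 / 416 = 632.

M = 632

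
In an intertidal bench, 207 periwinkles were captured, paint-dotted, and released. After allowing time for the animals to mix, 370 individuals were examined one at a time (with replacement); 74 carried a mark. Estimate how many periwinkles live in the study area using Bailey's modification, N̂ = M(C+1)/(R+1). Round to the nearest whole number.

N ≈ 1024

N̂ = 207·(370+1)/(74+1) = 207·371/75 = 76797/75 ≈ 1024.0 → 1024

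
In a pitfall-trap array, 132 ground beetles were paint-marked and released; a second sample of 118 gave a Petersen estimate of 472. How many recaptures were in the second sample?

R = 33

From N = M·C/R: R = M·C / N = 132·118 / 472 = 15576 / 472 = 33.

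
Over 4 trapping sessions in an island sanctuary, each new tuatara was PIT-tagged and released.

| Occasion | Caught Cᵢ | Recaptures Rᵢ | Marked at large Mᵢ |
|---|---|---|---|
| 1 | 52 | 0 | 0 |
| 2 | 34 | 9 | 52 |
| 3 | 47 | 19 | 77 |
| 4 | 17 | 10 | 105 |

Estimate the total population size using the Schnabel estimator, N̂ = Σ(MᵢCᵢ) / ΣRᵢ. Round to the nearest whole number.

N ≈ 189

Σ MᵢCᵢ = 0·52 + 52·34 + 77·47 + 105·17 = 0 + 1768 + 3619 + 1785 = 7172
Σ Rᵢ = 0 + 9 + 19 + 10 = 38
N̂ = 7172 / 38 ≈ 188.7 → 189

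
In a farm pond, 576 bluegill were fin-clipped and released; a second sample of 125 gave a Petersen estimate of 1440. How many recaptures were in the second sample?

R = 50

From N = M·C/R: R = M·C / N = 576·125 / 1440 = 72000 / 1440 = 50.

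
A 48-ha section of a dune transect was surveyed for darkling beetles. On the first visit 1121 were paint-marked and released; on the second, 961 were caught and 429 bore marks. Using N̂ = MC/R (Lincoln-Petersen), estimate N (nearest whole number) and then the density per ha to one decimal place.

N̂ = 1121·961/429 = 1077281/429 ≈ 2511.1 → 2511
Density = N̂ / area = 2511 / 48 ≈ 52.31 → 52.3 per ha

density ≈ 52.3 darkling beetles per ha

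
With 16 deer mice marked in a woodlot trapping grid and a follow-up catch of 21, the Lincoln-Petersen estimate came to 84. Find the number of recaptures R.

From N = M·C/R: R = M·C / N = 16·21 / 84 = 336 / 84 = 4.

R = 4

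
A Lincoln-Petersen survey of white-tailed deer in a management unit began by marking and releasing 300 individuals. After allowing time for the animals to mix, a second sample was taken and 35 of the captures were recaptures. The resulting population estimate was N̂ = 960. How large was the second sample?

From N = M·C/R: C = N·R / M = 960·35 / 300 = 33600 / 300 = 112.

C = 112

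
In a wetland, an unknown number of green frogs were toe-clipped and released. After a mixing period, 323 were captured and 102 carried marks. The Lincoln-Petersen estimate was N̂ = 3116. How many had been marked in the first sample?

From N = M·C/R: M = N·R / C = 3116·102 / 323 = 317832 / 323 = 984.

M = 984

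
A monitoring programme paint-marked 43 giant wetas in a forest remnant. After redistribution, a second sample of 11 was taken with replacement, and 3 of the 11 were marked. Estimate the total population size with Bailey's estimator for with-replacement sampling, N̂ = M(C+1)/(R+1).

N = 129

N̂ = 43·(11+1)/(3+1) = 43·12/4 = 516/4 = 129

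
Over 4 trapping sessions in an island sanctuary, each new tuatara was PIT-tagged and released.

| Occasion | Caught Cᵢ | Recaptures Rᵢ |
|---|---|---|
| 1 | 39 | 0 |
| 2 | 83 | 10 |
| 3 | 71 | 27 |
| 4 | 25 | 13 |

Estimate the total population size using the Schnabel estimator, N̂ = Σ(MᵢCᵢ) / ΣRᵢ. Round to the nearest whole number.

Marked at large before each occasion: Mᵢ = Σⱼ<ᵢ (Cⱼ − Rⱼ) → M1=0, M2=39, M3=112, M4=156
Σ MᵢCᵢ = 0·39 + 39·83 + 112·71 + 156·25 = 0 + 3237 + 7952 + 3900 = 15089
Σ Rᵢ = 0 + 10 + 27 + 13 = 50
N̂ = 15089 / 50 ≈ 301.8 → 302

N ≈ 302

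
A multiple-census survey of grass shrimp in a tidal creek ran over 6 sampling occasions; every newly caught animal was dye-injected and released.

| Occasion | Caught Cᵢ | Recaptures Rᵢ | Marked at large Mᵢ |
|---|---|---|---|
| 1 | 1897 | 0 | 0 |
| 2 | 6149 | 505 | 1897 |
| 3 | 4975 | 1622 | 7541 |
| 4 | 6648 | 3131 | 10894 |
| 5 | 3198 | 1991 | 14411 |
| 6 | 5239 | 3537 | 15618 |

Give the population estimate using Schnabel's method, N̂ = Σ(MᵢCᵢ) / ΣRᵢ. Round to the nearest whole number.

Σ MᵢCᵢ = 0·1897 + 1897·6149 + 7541·4975 + 10894·6648 + 14411·3198 + 15618·5239 = 0 + 11664653 + 37516475 + 72423312 + 46086378 + 81822702 = 249513520
Σ Rᵢ = 0 + 505 + 1622 + 3131 + 1991 + 3537 = 10786
N̂ = 249513520 / 10786 ≈ 23133.1 → 23133

N ≈ 23,133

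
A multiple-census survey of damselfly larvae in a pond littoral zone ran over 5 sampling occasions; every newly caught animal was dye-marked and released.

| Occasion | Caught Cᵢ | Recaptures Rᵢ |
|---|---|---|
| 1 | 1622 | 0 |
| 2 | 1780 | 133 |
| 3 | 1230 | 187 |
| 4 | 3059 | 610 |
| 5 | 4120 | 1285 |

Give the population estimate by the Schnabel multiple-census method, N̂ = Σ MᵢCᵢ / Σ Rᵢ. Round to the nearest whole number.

Marked at large before each occasion: Mᵢ = Σⱼ<ᵢ (Cⱼ − Rⱼ) → M1=0, M2=1622, M3=3269, M4=4312, M5=6761
Σ MᵢCᵢ = 0·1622 + 1622·1780 + 3269·1230 + 4312·3059 + 6761·4120 = 0 + 2887160 + 4020870 + 13190408 + 27855320 = 47953758
Σ Rᵢ = 0 + 133 + 187 + 610 + 1285 = 2215
N̂ = 47953758 / 2215 ≈ 21649.6 → 21650

N ≈ 21,650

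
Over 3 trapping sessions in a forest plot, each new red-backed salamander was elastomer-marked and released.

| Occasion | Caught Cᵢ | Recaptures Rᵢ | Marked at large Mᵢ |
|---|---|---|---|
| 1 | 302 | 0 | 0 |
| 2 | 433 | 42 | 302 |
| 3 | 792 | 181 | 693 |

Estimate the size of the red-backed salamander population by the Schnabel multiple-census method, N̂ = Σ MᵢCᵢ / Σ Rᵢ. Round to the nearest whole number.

N ≈ 3048

Σ MᵢCᵢ = 0·302 + 302·433 + 693·792 = 0 + 130766 + 548856 = 679622
Σ Rᵢ = 0 + 42 + 181 = 223
N̂ = 679622 / 223 ≈ 3047.6 → 3048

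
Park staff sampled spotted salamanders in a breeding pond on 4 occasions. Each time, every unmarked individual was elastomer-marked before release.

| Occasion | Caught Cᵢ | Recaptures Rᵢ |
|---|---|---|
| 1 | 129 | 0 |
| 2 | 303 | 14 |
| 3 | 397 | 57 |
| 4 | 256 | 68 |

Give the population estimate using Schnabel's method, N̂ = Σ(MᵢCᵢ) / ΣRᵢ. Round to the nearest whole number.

N ≈ 2871

Marked at large before each occasion: Mᵢ = Σⱼ<ᵢ (Cⱼ − Rⱼ) → M1=0, M2=129, M3=418, M4=758
Σ MᵢCᵢ = 0·129 + 129·303 + 418·397 + 758·256 = 0 + 39087 + 165946 + 194048 = 399081
Σ Rᵢ = 0 + 14 + 57 + 68 = 139
N̂ = 399081 / 139 ≈ 2871.1 → 2871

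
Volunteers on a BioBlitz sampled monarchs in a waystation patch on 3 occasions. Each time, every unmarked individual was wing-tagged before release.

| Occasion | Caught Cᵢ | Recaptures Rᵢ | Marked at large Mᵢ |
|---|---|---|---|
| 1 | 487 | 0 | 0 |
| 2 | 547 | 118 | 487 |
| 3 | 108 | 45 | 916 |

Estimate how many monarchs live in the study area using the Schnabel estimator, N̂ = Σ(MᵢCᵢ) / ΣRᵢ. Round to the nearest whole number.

N ≈ 2241

Σ MᵢCᵢ = 0·487 + 487·547 + 916·108 = 0 + 266389 + 98928 = 365317
Σ Rᵢ = 0 + 118 + 45 = 163
N̂ = 365317 / 163 ≈ 2241.2 → 2241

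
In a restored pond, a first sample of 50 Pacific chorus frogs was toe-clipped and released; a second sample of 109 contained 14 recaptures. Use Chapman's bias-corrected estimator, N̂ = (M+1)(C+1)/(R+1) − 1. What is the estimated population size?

N = 373

N̂ = (50+1)(109+1)/(14+1) − 1 = 51·110/15 − 1
= 5610/15 − 1 = 374 − 1 = 373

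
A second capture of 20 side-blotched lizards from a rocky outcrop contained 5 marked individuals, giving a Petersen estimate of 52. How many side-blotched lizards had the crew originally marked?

M = 13

From N = M·C/R: M = N·R / C = 52·5 / 20 = 260 / 20 = 13.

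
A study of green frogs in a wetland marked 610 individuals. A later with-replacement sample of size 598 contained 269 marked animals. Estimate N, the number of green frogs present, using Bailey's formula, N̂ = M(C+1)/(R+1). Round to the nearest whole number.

N ≈ 1353

N̂ = 610·(598+1)/(269+1) = 610·599/270 = 365390/270 ≈ 1353.3 → 1353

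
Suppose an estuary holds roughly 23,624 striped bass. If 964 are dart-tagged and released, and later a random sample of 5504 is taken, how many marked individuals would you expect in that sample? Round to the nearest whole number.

The marked fraction of the population is 964/23624, so in a sample of 5504 expect C·(M/N) marked.
E[R] = 964 × 5504 / 23624 = 5305856 / 23624 ≈ 224.6 → 225

expected recaptures ≈ 225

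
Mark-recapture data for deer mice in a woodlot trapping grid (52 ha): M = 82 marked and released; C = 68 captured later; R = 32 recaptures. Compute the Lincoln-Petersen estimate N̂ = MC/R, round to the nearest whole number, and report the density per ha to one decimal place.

density ≈ 3.3 deer mice per ha

N̂ = 82·68/32 = 5576/32 ≈ 174.2 → 174
Density = N̂ / area = 174 / 52 ≈ 3.346 → 3.3 per ha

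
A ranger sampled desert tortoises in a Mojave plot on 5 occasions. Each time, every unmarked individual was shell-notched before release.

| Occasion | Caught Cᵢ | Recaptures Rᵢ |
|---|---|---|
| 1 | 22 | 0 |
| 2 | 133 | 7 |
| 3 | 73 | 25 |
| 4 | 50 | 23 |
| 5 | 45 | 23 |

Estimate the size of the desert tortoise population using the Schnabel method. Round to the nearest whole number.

Marked at large before each occasion: Mᵢ = Σⱼ<ᵢ (Cⱼ − Rⱼ) → M1=0, M2=22, M3=148, M4=196, M5=223
Σ MᵢCᵢ = 0·22 + 22·133 + 148·73 + 196·50 + 223·45 = 0 + 2926 + 10804 + 9800 + 10035 = 33565
Σ Rᵢ = 0 + 7 + 25 + 23 + 23 = 78
N̂ = 33565 / 78 ≈ 430.3 → 430

N ≈ 430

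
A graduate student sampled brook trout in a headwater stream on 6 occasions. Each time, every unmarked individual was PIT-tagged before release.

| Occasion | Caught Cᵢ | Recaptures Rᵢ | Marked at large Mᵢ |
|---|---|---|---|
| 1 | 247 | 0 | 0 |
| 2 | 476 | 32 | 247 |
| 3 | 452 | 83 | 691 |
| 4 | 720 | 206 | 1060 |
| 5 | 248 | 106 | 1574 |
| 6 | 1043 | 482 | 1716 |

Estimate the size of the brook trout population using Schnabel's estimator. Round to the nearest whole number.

Σ MᵢCᵢ = 0·247 + 247·476 + 691·452 + 1060·720 + 1574·248 + 1716·1043 = 0 + 117572 + 312332 + 763200 + 390352 + 1789788 = 3373244
Σ Rᵢ = 0 + 32 + 83 + 206 + 106 + 482 = 909
N̂ = 3373244 / 909 ≈ 3710.9 → 3711

N ≈ 3711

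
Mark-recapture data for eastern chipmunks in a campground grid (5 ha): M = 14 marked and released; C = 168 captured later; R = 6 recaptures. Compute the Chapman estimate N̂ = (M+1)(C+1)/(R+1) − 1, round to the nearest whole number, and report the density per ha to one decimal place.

N̂ = 15·169/7 − 1 = 2535/7 − 1 ≈ 361.1 → 361
Density = N̂ / area = 361 / 5 ≈ 72.20 → 72.2 per ha

density ≈ 72.2 eastern chipmunks per ha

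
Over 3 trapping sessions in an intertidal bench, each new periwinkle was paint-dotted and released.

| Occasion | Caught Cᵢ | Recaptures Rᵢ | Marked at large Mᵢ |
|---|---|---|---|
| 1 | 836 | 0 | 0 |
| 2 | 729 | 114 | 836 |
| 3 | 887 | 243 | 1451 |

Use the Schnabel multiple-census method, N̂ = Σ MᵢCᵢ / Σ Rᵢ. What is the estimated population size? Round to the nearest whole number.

Σ MᵢCᵢ = 0·836 + 836·729 + 1451·887 = 0 + 609444 + 1287037 = 1896481
Σ Rᵢ = 0 + 114 + 243 = 357
N̂ = 1896481 / 357 ≈ 5312.3 → 5312

N ≈ 5312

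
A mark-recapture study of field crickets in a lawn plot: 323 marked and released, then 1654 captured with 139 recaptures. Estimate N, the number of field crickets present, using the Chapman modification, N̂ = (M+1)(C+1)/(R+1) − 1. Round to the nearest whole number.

N̂ = (323+1)(1654+1)/(139+1) − 1 = 324·1655/140 − 1
= 536220/140 − 1 ≈ 3830.1 − 1 ≈ 3829.1 → 3829

N ≈ 3829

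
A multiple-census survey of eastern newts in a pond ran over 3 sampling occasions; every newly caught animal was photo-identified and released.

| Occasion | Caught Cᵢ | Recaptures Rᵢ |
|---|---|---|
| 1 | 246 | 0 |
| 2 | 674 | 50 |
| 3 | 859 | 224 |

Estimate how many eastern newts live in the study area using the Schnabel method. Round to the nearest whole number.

N ≈ 3333

Marked at large before each occasion: Mᵢ = Σⱼ<ᵢ (Cⱼ − Rⱼ) → M1=0, M2=246, M3=870
Σ MᵢCᵢ = 0·246 + 246·674 + 870·859 = 0 + 165804 + 747330 = 913134
Σ Rᵢ = 0 + 50 + 224 = 274
N̂ = 913134 / 274 ≈ 3332.6 → 3333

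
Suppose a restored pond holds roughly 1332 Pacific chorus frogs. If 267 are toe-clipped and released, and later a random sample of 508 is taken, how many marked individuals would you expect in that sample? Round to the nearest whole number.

The marked fraction of the population is 267/1332, so in a sample of 508 expect C·(M/N) marked.
E[R] = 267 × 508 / 1332 = 135636 / 1332 ≈ 101.8 → 102

expected recaptures ≈ 102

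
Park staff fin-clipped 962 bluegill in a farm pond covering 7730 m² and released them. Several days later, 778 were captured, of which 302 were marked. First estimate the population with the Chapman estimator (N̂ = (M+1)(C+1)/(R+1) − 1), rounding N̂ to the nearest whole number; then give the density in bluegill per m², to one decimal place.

N̂ = 963·779/303 − 1 = 750177/303 − 1 ≈ 2474.8 → 2475
Density = N̂ / area = 2475 / 7730 ≈ 0.32 → 0.3 per m²

density ≈ 0.3 bluegill per m²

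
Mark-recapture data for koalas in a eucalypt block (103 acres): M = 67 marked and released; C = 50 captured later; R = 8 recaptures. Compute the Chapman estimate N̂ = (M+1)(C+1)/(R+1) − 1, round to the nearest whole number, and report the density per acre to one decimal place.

N̂ = 68·51/9 − 1 = 3468/9 − 1 ≈ 384.3 → 384
Density = N̂ / area = 384 / 103 ≈ 3.73 → 3.7 per acre

density ≈ 3.7 koalas per acre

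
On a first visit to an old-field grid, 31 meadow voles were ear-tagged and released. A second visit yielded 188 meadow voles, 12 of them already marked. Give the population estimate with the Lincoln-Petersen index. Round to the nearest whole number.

N ≈ 486

Lincoln-Petersen assumes M/N = R/C, so N = M·C / R.
N = (31 × 188) / 12 = 5828 / 12 ≈ 485.7 → 486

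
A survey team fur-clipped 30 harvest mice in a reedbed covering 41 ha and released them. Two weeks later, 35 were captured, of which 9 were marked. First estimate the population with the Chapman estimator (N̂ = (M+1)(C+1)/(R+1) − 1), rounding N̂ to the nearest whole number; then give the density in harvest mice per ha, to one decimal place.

density ≈ 2.7 harvest mice per ha

N̂ = 31·36/10 − 1 = 1116/10 − 1 ≈ 110.6 → 111
Density = N̂ / area = 111 / 41 ≈ 2.71 → 2.7 per ha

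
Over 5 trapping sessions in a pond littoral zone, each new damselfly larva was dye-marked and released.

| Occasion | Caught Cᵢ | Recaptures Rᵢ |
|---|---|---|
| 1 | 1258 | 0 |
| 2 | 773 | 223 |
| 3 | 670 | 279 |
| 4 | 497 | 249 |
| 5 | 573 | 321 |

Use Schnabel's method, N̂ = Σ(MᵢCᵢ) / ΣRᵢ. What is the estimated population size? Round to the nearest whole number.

Marked at large before each occasion: Mᵢ = Σⱼ<ᵢ (Cⱼ − Rⱼ) → M1=0, M2=1258, M3=1808, M4=2199, M5=2447
Σ MᵢCᵢ = 0·1258 + 1258·773 + 1808·670 + 2199·497 + 2447·573 = 0 + 972434 + 1211360 + 1092903 + 1402131 = 4678828
Σ Rᵢ = 0 + 223 + 279 + 249 + 321 = 1072
N̂ = 4678828 / 1072 ≈ 4364.6 → 4365

N ≈ 4365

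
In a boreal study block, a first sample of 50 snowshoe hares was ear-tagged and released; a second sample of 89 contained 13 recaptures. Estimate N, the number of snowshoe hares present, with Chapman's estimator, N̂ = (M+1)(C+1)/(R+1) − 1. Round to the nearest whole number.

N ≈ 327

N̂ = (50+1)(89+1)/(13+1) − 1 = 51·90/14 − 1
= 4590/14 − 1 ≈ 327.9 − 1 ≈ 326.9 → 327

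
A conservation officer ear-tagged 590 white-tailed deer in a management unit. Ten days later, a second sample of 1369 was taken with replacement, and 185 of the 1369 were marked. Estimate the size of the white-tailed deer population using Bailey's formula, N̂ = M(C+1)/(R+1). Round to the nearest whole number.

N ≈ 4346

N̂ = 590·(1369+1)/(185+1) = 590·1370/186 = 808300/186 ≈ 4345.7 → 4346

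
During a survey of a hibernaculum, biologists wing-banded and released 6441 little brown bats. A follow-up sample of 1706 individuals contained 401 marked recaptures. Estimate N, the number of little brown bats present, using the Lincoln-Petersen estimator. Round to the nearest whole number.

N ≈ 27,402

N = (6441 × 1706) / 401 = 10988346 / 401 ≈ 27402.4 → 27402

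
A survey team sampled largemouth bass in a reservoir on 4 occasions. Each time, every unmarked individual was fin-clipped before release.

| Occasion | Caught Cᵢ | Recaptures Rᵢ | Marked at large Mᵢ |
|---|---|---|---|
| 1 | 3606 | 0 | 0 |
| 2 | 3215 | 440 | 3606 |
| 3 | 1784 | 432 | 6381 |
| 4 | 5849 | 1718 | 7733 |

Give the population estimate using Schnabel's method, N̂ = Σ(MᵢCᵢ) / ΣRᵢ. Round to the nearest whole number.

Σ MᵢCᵢ = 0·3606 + 3606·3215 + 6381·1784 + 7733·5849 = 0 + 11593290 + 11383704 + 45230317 = 68207311
Σ Rᵢ = 0 + 440 + 432 + 1718 = 2590
N̂ = 68207311 / 2590 ≈ 26334.9 → 26335

N ≈ 26,335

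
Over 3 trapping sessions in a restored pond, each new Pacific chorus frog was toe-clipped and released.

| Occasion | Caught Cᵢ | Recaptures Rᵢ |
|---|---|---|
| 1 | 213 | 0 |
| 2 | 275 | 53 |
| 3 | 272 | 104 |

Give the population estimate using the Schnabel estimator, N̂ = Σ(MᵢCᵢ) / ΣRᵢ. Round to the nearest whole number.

N ≈ 1127

Marked at large before each occasion: Mᵢ = Σⱼ<ᵢ (Cⱼ − Rⱼ) → M1=0, M2=213, M3=435
Σ MᵢCᵢ = 0·213 + 213·275 + 435·272 = 0 + 58575 + 118320 = 176895
Σ Rᵢ = 0 + 53 + 104 = 157
N̂ = 176895 / 157 ≈ 1126.7 → 1127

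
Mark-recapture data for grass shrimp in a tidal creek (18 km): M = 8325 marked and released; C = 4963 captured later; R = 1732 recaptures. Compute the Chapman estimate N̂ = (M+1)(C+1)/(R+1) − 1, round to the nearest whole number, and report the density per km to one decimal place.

N̂ = 8326·4964/1733 − 1 = 41330264/1733 − 1 ≈ 23848.0 → 23848
Density = N̂ / area = 23848 / 18 ≈ 1324.89 → 1324.9 per km

density ≈ 1324.9 grass shrimp per km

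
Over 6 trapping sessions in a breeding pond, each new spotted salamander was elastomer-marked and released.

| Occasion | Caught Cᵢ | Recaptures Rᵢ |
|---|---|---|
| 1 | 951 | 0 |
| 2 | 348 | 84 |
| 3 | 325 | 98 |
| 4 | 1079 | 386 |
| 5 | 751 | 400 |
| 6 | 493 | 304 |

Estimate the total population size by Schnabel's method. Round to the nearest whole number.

N ≈ 4018

Marked at large before each occasion: Mᵢ = Σⱼ<ᵢ (Cⱼ − Rⱼ) → M1=0, M2=951, M3=1215, M4=1442, M5=2135, M6=2486
Σ MᵢCᵢ = 0·951 + 951·348 + 1215·325 + 1442·1079 + 2135·751 + 2486·493 = 0 + 330948 + 394875 + 1555918 + 1603385 + 1225598 = 5110724
Σ Rᵢ = 0 + 84 + 98 + 386 + 400 + 304 = 1272
N̂ = 5110724 / 1272 ≈ 4017.9 → 4018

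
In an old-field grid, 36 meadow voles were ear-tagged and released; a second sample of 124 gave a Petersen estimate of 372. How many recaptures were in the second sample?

From N = M·C/R: R = M·C / N = 36·124 / 372 = 4464 / 372 = 12.

R = 12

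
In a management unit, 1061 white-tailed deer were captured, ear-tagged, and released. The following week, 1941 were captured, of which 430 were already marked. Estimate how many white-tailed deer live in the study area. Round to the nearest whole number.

N ≈ 4789

Lincoln-Petersen assumes M/N = R/C, so N = M·C / R.
N = (1061 × 1941) / 430 = 2059401 / 430 ≈ 4789.3 → 4789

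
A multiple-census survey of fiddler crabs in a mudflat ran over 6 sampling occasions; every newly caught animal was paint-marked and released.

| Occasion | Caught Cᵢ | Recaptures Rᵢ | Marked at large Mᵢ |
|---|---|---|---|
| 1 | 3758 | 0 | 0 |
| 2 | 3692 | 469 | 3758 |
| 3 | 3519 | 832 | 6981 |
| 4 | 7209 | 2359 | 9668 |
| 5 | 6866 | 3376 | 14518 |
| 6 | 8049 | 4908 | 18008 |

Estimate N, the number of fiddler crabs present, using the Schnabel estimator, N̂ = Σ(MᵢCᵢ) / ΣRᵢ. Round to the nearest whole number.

Σ MᵢCᵢ = 0·3758 + 3758·3692 + 6981·3519 + 9668·7209 + 14518·6866 + 18008·8049 = 0 + 13874536 + 24566139 + 69696612 + 99680588 + 144946392 = 352764267
Σ Rᵢ = 0 + 469 + 832 + 2359 + 3376 + 4908 = 11944
N̂ = 352764267 / 11944 ≈ 29534.9 → 29535

N ≈ 29,535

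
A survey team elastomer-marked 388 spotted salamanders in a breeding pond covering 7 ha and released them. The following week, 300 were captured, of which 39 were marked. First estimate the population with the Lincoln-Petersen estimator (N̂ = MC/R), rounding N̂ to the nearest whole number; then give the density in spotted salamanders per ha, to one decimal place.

density ≈ 426.4 spotted salamanders per ha

N̂ = 388·300/39 = 116400/39 ≈ 2984.6 → 2985
Density = N̂ / area = 2985 / 7 ≈ 426.43 → 426.4 per ha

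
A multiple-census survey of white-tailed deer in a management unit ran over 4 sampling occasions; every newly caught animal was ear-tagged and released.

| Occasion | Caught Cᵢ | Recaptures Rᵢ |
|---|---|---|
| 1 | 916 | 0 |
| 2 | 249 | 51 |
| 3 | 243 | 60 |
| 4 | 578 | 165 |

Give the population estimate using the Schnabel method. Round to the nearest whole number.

N ≈ 4523

Marked at large before each occasion: Mᵢ = Σⱼ<ᵢ (Cⱼ − Rⱼ) → M1=0, M2=916, M3=1114, M4=1297
Σ MᵢCᵢ = 0·916 + 916·249 + 1114·243 + 1297·578 = 0 + 228084 + 270702 + 749666 = 1248452
Σ Rᵢ = 0 + 51 + 60 + 165 = 276
N̂ = 1248452 / 276 ≈ 4523.4 → 4523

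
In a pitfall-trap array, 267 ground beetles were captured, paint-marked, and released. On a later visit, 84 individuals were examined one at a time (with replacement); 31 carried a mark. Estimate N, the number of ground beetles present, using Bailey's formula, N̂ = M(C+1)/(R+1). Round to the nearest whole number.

N ≈ 709

N̂ = 267·(84+1)/(31+1) = 267·85/32 = 22695/32 ≈ 709.2 → 709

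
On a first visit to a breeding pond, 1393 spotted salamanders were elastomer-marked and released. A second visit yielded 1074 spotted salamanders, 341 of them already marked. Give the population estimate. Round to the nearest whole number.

The marked fraction in the recapture sample should equal the marked fraction in the population: 341/1074 = 1393/N.
N = (1393 × 1074) / 341 = 1496082 / 341 ≈ 4387.3 → 4387

N ≈ 4387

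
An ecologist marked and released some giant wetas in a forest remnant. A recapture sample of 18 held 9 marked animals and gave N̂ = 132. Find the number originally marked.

M = 66

From N = M·C/R: M = N·R / C = 132·9 / 18 = 1188 / 18 = 66.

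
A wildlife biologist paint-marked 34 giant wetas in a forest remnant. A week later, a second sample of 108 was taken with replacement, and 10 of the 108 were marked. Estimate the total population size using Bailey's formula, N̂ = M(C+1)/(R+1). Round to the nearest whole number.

N̂ = 34·(108+1)/(10+1) = 34·109/11 = 3706/11 ≈ 336.9 → 337

N ≈ 337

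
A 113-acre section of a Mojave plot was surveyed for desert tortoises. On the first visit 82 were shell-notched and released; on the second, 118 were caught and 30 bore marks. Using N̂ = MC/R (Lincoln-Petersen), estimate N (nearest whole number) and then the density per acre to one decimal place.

density ≈ 2.9 desert tortoises per acre

N̂ = 82·118/30 = 9676/30 ≈ 322.5 → 323
Density = N̂ / area = 323 / 113 ≈ 2.86 → 2.9 per acre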